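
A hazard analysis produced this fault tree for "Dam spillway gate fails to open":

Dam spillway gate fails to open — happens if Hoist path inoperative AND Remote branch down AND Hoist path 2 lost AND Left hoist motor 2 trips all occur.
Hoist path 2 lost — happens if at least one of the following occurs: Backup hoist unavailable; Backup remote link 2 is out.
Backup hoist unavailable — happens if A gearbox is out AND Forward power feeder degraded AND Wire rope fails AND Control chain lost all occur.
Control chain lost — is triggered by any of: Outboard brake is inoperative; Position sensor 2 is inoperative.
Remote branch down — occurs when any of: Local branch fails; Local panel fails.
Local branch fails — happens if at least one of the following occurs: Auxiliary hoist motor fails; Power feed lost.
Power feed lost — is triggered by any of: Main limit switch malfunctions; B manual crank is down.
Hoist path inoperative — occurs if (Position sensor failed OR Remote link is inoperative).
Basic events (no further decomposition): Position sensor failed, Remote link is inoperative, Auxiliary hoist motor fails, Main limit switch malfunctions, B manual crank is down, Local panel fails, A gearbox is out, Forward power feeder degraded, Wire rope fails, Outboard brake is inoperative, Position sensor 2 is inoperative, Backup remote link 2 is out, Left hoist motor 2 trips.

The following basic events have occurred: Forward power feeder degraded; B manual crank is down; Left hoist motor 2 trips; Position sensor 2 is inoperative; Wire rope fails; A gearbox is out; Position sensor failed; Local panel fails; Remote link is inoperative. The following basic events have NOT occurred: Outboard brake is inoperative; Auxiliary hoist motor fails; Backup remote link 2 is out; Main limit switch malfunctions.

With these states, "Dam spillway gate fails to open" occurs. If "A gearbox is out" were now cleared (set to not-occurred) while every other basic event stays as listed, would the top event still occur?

Counterfactual: set "A gearbox is out" to not occurred.
Hoist path inoperative [OR]: Position sensor failed=occurs, Remote link is inoperative=occurs → at least one input occurs → occurs.
Power feed lost [OR]: Main limit switch malfunctions=not, B manual crank is down=occurs → at least one input occurs → occurs.
Local branch fails [OR]: Auxiliary hoist motor fails=not, Power feed lost=occurs → at least one input occurs → occurs.
Remote branch down [OR]: Local branch fails=occurs, Local panel fails=occurs → at least one input occurs → occurs.
Control chain lost [OR]: Outboard brake is inoperative=not, Position sensor 2 is inoperative=occurs → at least one input occurs → occurs.
Backup hoist unavailable [AND]: A gearbox is out=not, Forward power feeder degraded=occurs, Wire rope fails=occurs, Control chain lost=occurs → not all inputs occur → does not occur.
Hoist path 2 lost [OR]: Backup hoist unavailable=not, Backup remote link 2 is out=not → no input occurs → does not occur.
Dam spillway gate fails to open [AND]: Hoist path inoperative=occurs, Remote branch down=occurs, Hoist path 2 lost=not, Left hoist motor 2 trips=occurs → not all inputs occur → does not occur.

No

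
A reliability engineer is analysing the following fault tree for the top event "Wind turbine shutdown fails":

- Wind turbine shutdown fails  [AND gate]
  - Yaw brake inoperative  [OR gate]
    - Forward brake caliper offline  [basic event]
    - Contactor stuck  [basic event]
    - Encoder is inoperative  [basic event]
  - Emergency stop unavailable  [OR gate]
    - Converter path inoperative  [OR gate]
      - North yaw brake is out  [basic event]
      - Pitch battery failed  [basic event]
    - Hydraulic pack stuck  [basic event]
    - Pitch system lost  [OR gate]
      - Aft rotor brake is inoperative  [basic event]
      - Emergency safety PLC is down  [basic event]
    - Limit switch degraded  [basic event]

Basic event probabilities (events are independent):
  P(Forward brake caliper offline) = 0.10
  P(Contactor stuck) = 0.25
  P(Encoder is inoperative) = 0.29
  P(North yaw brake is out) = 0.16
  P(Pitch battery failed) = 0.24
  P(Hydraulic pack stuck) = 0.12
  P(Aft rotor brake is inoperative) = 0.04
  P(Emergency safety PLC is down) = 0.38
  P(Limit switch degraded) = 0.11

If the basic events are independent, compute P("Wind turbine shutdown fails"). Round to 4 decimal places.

0.3658

P(Yaw brake inoperative) [OR] = 1 − (1−0.10) × (1−0.25) × (1−0.29) = 0.520750
P(Converter path inoperative) [OR] = 1 − (1−0.16) × (1−0.24) = 0.361600
P(Pitch system lost) [OR] = 1 − (1−0.04) × (1−0.38) = 0.404800
P(Emergency stop unavailable) [OR] = 1 − (1−0.361600) × (1−0.12) × (1−0.404800) × (1−0.11) = 0.702403
P(Wind turbine shutdown fails) [AND] = 0.520750 × 0.702403 = 0.365776
Rounded to 4 decimal places: P(Wind turbine shutdown fails) ≈ 0.3658.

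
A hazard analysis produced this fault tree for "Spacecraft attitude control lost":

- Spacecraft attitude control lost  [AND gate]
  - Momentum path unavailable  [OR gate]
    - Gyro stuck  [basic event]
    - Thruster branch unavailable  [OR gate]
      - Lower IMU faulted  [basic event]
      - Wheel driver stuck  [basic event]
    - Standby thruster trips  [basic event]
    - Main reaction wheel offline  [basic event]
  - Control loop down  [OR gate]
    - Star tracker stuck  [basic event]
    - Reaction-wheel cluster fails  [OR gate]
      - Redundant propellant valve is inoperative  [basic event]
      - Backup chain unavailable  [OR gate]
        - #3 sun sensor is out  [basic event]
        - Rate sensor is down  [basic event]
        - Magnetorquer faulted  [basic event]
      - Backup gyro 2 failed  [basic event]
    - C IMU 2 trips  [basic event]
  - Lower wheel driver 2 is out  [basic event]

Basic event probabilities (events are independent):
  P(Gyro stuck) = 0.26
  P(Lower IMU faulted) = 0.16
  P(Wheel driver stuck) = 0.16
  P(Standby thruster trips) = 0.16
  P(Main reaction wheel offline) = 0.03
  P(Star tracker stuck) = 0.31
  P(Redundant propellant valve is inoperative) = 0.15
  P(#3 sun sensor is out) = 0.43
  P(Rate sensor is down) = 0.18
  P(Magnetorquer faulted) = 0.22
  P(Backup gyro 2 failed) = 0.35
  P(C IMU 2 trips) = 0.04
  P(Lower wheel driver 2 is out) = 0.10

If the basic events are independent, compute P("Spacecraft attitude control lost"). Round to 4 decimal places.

0.0498

P(Thruster branch unavailable) [OR] = 1 − (1−0.16) × (1−0.16) = 0.294400
P(Momentum path unavailable) [OR] = 1 − (1−0.26) × (1−0.294400) × (1−0.16) × (1−0.03) = 0.574557
P(Backup chain unavailable) [OR] = 1 − (1−0.43) × (1−0.18) × (1−0.22) = 0.635428
P(Reaction-wheel cluster fails) [OR] = 1 − (1−0.15) × (1−0.635428) × (1−0.35) = 0.798574
P(Control loop down) [OR] = 1 − (1−0.31) × (1−0.798574) × (1−0.04) = 0.866575
P(Spacecraft attitude control lost) [AND] = 0.574557 × 0.866575 × 0.10 = 0.049790
Rounded to 4 decimal places: P(Spacecraft attitude control lost) ≈ 0.0498.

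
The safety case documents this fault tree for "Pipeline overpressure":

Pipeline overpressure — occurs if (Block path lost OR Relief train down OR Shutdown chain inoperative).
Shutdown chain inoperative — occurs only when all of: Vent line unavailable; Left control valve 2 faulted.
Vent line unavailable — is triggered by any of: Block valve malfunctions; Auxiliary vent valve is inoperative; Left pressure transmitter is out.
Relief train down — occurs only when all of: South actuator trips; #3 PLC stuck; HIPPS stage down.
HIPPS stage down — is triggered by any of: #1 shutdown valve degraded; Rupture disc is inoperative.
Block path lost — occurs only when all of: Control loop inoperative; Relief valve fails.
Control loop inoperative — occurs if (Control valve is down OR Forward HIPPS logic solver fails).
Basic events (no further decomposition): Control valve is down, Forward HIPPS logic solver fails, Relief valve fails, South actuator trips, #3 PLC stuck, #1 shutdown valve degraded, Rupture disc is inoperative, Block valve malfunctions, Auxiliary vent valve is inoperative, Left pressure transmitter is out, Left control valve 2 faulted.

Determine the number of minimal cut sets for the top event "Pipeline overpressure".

Control loop inoperative [OR]: union of children's cut sets → 2 cut set(s).
Block path lost [AND]: one cut set from each child combined → 2 × 1 = 2 cut set(s).
HIPPS stage down [OR]: union of children's cut sets → 2 cut set(s).
Relief train down [AND]: one cut set from each child combined → 1 × 1 × 2 = 2 cut set(s).
Vent line unavailable [OR]: union of children's cut sets → 3 cut set(s).
Shutdown chain inoperative [AND]: one cut set from each child combined → 3 × 1 = 3 cut set(s).
Pipeline overpressure [OR]: union of children's cut sets → 7 cut set(s).
Minimal cut sets: {Control valve is down, Relief valve fails}; {Forward HIPPS logic solver fails, Relief valve fails}; {#1 shutdown valve degraded, #3 PLC stuck, South actuator trips}; {#3 PLC stuck, Rupture disc is inoperative, South actuator trips}; {Block valve malfunctions, Left control valve 2 faulted}; {Auxiliary vent valve is inoperative, Left control valve 2 faulted}; {Left control valve 2 faulted, Left pressure transmitter is out}.

7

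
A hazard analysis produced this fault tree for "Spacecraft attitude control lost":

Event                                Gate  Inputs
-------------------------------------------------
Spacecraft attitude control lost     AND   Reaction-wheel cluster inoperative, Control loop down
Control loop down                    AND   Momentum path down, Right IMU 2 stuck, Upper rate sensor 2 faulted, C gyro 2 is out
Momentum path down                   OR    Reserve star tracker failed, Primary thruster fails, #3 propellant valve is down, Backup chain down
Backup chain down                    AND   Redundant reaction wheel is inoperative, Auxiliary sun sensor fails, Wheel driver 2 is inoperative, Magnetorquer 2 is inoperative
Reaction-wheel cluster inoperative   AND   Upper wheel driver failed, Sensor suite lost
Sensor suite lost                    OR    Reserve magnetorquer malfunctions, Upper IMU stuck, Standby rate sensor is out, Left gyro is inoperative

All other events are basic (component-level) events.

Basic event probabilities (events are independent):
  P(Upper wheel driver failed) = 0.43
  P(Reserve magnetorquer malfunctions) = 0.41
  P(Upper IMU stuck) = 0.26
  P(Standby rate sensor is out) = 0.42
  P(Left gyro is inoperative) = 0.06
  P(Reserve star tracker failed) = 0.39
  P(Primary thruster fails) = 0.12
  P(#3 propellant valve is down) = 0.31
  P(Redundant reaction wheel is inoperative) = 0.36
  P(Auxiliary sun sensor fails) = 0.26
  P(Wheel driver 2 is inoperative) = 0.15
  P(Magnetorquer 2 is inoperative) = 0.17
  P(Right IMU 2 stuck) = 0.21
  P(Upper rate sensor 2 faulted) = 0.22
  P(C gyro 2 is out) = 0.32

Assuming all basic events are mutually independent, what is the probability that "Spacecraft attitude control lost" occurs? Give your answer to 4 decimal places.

0.0031

P(Sensor suite lost) [OR] = 1 − (1−0.41) × (1−0.26) × (1−0.42) × (1−0.06) = 0.761966
P(Reaction-wheel cluster inoperative) [AND] = 0.43 × 0.761966 = 0.327645
P(Backup chain down) [AND] = 0.36 × 0.26 × 0.15 × 0.17 = 0.002387
P(Momentum path down) [OR] = 1 − (1−0.39) × (1−0.12) × (1−0.31) × (1−0.002387) = 0.630492
P(Control loop down) [AND] = 0.630492 × 0.21 × 0.22 × 0.32 = 0.009321
P(Spacecraft attitude control lost) [AND] = 0.327645 × 0.009321 = 0.003054
Rounded to 4 decimal places: P(Spacecraft attitude control lost) ≈ 0.0031.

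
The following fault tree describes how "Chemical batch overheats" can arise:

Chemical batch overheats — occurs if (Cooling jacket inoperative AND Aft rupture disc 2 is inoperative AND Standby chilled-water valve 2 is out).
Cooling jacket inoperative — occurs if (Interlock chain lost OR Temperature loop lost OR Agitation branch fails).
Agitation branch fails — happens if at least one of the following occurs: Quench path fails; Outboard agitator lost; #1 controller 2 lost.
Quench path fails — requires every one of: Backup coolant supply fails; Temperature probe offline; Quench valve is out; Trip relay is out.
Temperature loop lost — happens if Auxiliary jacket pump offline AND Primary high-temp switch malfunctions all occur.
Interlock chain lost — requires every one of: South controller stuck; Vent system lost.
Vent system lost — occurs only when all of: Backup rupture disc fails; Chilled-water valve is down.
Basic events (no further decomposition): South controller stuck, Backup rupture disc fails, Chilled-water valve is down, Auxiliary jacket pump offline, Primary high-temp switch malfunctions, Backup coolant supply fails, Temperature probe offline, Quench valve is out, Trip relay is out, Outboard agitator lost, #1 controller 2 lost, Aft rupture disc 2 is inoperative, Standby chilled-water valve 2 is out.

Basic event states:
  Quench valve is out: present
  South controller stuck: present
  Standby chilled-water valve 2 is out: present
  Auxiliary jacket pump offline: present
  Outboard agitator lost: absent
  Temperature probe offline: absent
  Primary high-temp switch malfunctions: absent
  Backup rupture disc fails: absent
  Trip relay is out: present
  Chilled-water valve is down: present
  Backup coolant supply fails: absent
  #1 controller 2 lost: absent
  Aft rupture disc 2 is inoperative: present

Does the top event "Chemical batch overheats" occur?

No

Vent system lost [AND]: Backup rupture disc fails=not, Chilled-water valve is down=occurs → not all inputs occur → does not occur.
Interlock chain lost [AND]: South controller stuck=occurs, Vent system lost=not → not all inputs occur → does not occur.
Temperature loop lost [AND]: Auxiliary jacket pump offline=occurs, Primary high-temp switch malfunctions=not → not all inputs occur → does not occur.
Quench path fails [AND]: Backup coolant supply fails=not, Temperature probe offline=not, Quench valve is out=occurs, Trip relay is out=occurs → not all inputs occur → does not occur.
Agitation branch fails [OR]: Quench path fails=not, Outboard agitator lost=not, #1 controller 2 lost=not → no input occurs → does not occur.
Cooling jacket inoperative [OR]: Interlock chain lost=not, Temperature loop lost=not, Agitation branch fails=not → no input occurs → does not occur.
Chemical batch overheats [AND]: Cooling jacket inoperative=not, Aft rupture disc 2 is inoperative=occurs, Standby chilled-water valve 2 is out=occurs → not all inputs occur → does not occur.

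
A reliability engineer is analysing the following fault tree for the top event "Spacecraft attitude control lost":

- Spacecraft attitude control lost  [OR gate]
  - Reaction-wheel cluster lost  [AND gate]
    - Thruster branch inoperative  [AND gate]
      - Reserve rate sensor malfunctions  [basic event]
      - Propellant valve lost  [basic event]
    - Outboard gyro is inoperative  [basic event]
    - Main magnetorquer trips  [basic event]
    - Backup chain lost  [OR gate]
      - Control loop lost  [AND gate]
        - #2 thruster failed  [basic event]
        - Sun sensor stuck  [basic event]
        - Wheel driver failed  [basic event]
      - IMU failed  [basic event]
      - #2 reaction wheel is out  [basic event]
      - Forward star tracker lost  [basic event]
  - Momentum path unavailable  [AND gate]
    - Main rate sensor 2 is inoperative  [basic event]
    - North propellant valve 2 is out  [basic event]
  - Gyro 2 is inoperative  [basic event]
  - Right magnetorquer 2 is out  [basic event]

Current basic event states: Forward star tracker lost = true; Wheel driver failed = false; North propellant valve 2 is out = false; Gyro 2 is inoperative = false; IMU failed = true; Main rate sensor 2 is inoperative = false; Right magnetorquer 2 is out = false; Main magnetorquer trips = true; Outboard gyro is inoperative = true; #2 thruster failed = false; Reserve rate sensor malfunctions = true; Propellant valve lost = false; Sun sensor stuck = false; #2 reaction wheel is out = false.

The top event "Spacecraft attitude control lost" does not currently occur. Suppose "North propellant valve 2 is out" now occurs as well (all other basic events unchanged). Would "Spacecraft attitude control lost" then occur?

No

Counterfactual: set "North propellant valve 2 is out" to occurred.
Thruster branch inoperative [AND]: Reserve rate sensor malfunctions=occurs, Propellant valve lost=not → not all inputs occur → does not occur.
Control loop lost [AND]: #2 thruster failed=not, Sun sensor stuck=not, Wheel driver failed=not → not all inputs occur → does not occur.
Backup chain lost [OR]: Control loop lost=not, IMU failed=occurs, #2 reaction wheel is out=not, Forward star tracker lost=occurs → at least one input occurs → occurs.
Reaction-wheel cluster lost [AND]: Thruster branch inoperative=not, Outboard gyro is inoperative=occurs, Main magnetorquer trips=occurs, Backup chain lost=occurs → not all inputs occur → does not occur.
Momentum path unavailable [AND]: Main rate sensor 2 is inoperative=not, North propellant valve 2 is out=occurs → not all inputs occur → does not occur.
Spacecraft attitude control lost [OR]: Reaction-wheel cluster lost=not, Momentum path unavailable=not, Gyro 2 is inoperative=not, Right magnetorquer 2 is out=not → no input occurs → does not occur.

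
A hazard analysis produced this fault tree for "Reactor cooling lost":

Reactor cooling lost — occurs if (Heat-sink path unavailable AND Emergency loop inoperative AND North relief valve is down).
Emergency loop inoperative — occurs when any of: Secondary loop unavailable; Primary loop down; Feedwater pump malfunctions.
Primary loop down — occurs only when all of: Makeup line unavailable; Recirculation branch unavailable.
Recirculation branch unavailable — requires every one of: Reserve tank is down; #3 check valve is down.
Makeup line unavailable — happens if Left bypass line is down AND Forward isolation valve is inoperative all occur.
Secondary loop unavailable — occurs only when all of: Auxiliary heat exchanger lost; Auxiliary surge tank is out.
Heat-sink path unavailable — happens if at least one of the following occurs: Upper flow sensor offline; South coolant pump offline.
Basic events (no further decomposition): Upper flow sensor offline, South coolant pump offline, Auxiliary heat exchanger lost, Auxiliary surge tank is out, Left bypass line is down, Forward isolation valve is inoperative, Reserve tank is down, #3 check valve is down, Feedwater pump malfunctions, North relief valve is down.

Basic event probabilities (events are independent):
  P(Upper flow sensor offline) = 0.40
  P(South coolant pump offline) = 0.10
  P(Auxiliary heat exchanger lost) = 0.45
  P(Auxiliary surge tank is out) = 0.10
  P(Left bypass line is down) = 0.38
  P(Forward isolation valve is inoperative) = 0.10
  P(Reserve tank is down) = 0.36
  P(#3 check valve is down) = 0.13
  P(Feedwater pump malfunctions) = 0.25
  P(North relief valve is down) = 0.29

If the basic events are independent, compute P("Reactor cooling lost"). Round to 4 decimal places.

P(Heat-sink path unavailable) [OR] = 1 − (1−0.40) × (1−0.10) = 0.460000
P(Secondary loop unavailable) [AND] = 0.45 × 0.10 = 0.045000
P(Makeup line unavailable) [AND] = 0.38 × 0.10 = 0.038000
P(Recirculation branch unavailable) [AND] = 0.36 × 0.13 = 0.046800
P(Primary loop down) [AND] = 0.038000 × 0.046800 = 0.001778
P(Emergency loop inoperative) [OR] = 1 − (1−0.045000) × (1−0.001778) × (1−0.25) = 0.285023
P(Reactor cooling lost) [AND] = 0.460000 × 0.285023 × 0.29 = 0.038022
Rounded to 4 decimal places: P(Reactor cooling lost) ≈ 0.0380.

0.0380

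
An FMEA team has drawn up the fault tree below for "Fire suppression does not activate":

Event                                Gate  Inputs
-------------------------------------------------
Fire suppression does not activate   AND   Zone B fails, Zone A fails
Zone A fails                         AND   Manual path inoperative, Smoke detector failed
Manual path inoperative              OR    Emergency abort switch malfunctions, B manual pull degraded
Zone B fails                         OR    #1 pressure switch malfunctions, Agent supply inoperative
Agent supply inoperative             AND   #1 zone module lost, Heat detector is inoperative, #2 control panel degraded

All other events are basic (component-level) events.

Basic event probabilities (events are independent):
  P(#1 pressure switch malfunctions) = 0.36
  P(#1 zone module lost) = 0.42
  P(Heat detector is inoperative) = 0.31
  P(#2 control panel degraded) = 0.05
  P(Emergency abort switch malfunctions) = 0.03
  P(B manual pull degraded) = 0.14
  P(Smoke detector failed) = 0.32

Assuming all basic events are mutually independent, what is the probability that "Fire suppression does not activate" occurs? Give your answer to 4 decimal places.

0.0193

P(Agent supply inoperative) [AND] = 0.42 × 0.31 × 0.05 = 0.006510
P(Zone B fails) [OR] = 1 − (1−0.36) × (1−0.006510) = 0.364166
P(Manual path inoperative) [OR] = 1 − (1−0.03) × (1−0.14) = 0.165800
P(Zone A fails) [AND] = 0.165800 × 0.32 = 0.053056
P(Fire suppression does not activate) [AND] = 0.364166 × 0.053056 = 0.019321
Rounded to 4 decimal places: P(Fire suppression does not activate) ≈ 0.0193.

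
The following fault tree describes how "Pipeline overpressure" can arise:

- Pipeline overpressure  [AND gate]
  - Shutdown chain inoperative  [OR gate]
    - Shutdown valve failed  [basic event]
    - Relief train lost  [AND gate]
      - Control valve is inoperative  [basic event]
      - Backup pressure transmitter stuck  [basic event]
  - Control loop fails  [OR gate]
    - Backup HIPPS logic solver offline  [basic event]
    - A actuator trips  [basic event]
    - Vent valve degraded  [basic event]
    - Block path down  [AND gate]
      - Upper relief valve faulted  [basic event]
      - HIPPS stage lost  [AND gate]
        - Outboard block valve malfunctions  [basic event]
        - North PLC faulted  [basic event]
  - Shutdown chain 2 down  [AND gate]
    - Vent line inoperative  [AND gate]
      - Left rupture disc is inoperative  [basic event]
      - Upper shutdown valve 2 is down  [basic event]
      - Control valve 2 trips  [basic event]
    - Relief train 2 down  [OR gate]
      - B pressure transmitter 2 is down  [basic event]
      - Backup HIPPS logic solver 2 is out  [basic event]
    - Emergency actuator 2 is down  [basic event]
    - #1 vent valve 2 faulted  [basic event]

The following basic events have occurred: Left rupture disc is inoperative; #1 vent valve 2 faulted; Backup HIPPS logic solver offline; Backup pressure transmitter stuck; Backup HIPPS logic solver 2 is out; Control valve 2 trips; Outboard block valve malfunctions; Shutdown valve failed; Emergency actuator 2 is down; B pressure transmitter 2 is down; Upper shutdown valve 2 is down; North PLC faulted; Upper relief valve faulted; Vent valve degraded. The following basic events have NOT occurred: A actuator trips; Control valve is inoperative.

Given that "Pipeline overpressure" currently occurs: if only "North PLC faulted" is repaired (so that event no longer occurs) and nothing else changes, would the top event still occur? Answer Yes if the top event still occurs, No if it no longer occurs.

Counterfactual: set "North PLC faulted" to not occurred.
Relief train lost [AND]: Control valve is inoperative=not, Backup pressure transmitter stuck=occurs → not all inputs occur → does not occur.
Shutdown chain inoperative [OR]: Shutdown valve failed=occurs, Relief train lost=not → at least one input occurs → occurs.
HIPPS stage lost [AND]: Outboard block valve malfunctions=occurs, North PLC faulted=not → not all inputs occur → does not occur.
Block path down [AND]: Upper relief valve faulted=occurs, HIPPS stage lost=not → not all inputs occur → does not occur.
Control loop fails [OR]: Backup HIPPS logic solver offline=occurs, A actuator trips=not, Vent valve degraded=occurs, Block path down=not → at least one input occurs → occurs.
Vent line inoperative [AND]: Left rupture disc is inoperative=occurs, Upper shutdown valve 2 is down=occurs, Control valve 2 trips=occurs → all inputs occur → occurs.
Relief train 2 down [OR]: B pressure transmitter 2 is down=occurs, Backup HIPPS logic solver 2 is out=occurs → at least one input occurs → occurs.
Shutdown chain 2 down [AND]: Vent line inoperative=occurs, Relief train 2 down=occurs, Emergency actuator 2 is down=occurs, #1 vent valve 2 faulted=occurs → all inputs occur → occurs.
Pipeline overpressure [AND]: Shutdown chain inoperative=occurs, Control loop fails=occurs, Shutdown chain 2 down=occurs → all inputs occur → occurs.

Yes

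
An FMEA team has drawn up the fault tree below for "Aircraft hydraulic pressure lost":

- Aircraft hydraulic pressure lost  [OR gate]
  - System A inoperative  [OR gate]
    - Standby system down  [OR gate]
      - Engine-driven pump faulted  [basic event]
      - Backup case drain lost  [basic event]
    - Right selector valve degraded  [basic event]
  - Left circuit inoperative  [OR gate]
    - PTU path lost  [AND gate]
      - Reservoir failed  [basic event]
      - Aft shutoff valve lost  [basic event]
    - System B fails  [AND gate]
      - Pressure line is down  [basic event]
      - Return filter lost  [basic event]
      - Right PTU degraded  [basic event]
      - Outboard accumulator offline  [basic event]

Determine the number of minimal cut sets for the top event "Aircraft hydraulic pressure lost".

Standby system down [OR]: union of children's cut sets → 2 cut set(s).
System A inoperative [OR]: union of children's cut sets → 3 cut set(s).
PTU path lost [AND]: one cut set from each child combined → 1 × 1 = 1 cut set(s).
System B fails [AND]: one cut set from each child combined → 1 × 1 × 1 × 1 = 1 cut set(s).
Left circuit inoperative [OR]: union of children's cut sets → 2 cut set(s).
Aircraft hydraulic pressure lost [OR]: union of children's cut sets → 5 cut set(s).
Minimal cut sets: {Engine-driven pump faulted}; {Backup case drain lost}; {Right selector valve degraded}; {Aft shutoff valve lost, Reservoir failed}; {Outboard accumulator offline, Pressure line is down, Return filter lost, Right PTU degraded}.

5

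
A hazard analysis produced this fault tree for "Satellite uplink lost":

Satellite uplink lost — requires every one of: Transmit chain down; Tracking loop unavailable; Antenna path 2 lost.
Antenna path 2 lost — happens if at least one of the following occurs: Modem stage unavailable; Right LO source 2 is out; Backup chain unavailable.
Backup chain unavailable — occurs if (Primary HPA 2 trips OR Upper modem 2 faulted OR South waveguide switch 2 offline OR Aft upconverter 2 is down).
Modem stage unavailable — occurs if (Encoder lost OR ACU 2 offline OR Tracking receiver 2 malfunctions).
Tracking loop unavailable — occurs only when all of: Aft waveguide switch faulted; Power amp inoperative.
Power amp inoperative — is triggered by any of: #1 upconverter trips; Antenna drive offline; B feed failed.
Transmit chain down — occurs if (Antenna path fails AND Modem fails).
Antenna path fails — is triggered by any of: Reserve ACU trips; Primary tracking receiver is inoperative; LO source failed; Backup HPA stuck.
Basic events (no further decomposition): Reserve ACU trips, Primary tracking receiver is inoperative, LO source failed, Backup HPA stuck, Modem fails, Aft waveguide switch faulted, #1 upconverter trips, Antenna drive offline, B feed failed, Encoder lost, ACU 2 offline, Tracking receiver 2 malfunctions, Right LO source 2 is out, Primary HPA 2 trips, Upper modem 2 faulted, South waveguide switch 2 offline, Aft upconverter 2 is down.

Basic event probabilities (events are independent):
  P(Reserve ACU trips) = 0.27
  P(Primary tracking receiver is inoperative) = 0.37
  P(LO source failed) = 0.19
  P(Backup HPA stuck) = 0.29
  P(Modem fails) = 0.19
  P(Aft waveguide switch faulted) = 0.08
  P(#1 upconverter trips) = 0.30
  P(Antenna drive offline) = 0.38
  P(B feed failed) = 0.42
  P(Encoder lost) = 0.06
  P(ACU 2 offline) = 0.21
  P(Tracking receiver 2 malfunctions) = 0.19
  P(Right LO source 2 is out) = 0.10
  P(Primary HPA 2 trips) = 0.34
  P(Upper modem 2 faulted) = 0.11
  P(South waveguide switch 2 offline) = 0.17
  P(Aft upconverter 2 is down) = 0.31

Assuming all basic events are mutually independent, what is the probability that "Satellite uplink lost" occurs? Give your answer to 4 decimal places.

0.0068

P(Antenna path fails) [OR] = 1 − (1−0.27) × (1−0.37) × (1−0.19) × (1−0.29) = 0.735512
P(Transmit chain down) [AND] = 0.735512 × 0.19 = 0.139747
P(Power amp inoperative) [OR] = 1 − (1−0.30) × (1−0.38) × (1−0.42) = 0.748280
P(Tracking loop unavailable) [AND] = 0.08 × 0.748280 = 0.059862
P(Modem stage unavailable) [OR] = 1 − (1−0.06) × (1−0.21) × (1−0.19) = 0.398494
P(Backup chain unavailable) [OR] = 1 − (1−0.34) × (1−0.11) × (1−0.17) × (1−0.31) = 0.663596
P(Antenna path 2 lost) [OR] = 1 − (1−0.398494) × (1−0.10) × (1−0.663596) = 0.817886
P(Satellite uplink lost) [AND] = 0.139747 × 0.059862 × 0.817886 = 0.006842
Rounded to 4 decimal places: P(Satellite uplink lost) ≈ 0.0068.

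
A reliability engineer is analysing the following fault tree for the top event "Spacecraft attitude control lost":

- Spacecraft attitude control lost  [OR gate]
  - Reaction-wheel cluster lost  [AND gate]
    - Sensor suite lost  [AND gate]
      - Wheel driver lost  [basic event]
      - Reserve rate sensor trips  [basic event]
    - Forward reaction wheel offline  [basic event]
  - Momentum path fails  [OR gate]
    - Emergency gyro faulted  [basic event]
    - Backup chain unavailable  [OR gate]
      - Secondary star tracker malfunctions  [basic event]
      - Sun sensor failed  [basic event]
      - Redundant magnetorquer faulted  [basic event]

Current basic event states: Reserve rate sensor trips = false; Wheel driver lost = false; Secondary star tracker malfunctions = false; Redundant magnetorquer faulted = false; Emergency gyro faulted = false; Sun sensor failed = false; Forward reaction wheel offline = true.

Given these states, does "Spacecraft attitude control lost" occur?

No

Sensor suite lost [AND]: Wheel driver lost=not, Reserve rate sensor trips=not → not all inputs occur → does not occur.
Reaction-wheel cluster lost [AND]: Sensor suite lost=not, Forward reaction wheel offline=occurs → not all inputs occur → does not occur.
Backup chain unavailable [OR]: Secondary star tracker malfunctions=not, Sun sensor failed=not, Redundant magnetorquer faulted=not → no input occurs → does not occur.
Momentum path fails [OR]: Emergency gyro faulted=not, Backup chain unavailable=not → no input occurs → does not occur.
Spacecraft attitude control lost [OR]: Reaction-wheel cluster lost=not, Momentum path fails=not → no input occurs → does not occur.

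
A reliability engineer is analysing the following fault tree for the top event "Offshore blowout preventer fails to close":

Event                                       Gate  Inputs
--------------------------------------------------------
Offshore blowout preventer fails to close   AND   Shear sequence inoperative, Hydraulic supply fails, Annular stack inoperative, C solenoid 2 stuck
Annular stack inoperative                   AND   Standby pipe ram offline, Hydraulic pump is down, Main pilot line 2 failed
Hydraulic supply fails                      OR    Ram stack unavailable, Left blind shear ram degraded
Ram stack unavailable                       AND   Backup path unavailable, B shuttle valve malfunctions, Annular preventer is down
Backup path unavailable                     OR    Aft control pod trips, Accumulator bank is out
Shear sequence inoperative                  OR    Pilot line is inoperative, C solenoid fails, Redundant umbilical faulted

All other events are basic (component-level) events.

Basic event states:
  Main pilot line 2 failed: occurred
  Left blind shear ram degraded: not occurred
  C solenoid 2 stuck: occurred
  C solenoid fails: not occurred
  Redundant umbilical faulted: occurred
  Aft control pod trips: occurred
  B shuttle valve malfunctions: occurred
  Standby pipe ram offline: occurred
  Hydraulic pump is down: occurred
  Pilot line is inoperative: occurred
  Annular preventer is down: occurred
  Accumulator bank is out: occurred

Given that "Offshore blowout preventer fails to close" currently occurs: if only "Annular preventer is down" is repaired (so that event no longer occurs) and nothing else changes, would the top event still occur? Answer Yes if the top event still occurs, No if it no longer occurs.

Counterfactual: set "Annular preventer is down" to not occurred.
Shear sequence inoperative [OR]: Pilot line is inoperative=occurs, C solenoid fails=not, Redundant umbilical faulted=occurs → at least one input occurs → occurs.
Backup path unavailable [OR]: Aft control pod trips=occurs, Accumulator bank is out=occurs → at least one input occurs → occurs.
Ram stack unavailable [AND]: Backup path unavailable=occurs, B shuttle valve malfunctions=occurs, Annular preventer is down=not → not all inputs occur → does not occur.
Hydraulic supply fails [OR]: Ram stack unavailable=not, Left blind shear ram degraded=not → no input occurs → does not occur.
Annular stack inoperative [AND]: Standby pipe ram offline=occurs, Hydraulic pump is down=occurs, Main pilot line 2 failed=occurs → all inputs occur → occurs.
Offshore blowout preventer fails to close [AND]: Shear sequence inoperative=occurs, Hydraulic supply fails=not, Annular stack inoperative=occurs, C solenoid 2 stuck=occurs → not all inputs occur → does not occur.

No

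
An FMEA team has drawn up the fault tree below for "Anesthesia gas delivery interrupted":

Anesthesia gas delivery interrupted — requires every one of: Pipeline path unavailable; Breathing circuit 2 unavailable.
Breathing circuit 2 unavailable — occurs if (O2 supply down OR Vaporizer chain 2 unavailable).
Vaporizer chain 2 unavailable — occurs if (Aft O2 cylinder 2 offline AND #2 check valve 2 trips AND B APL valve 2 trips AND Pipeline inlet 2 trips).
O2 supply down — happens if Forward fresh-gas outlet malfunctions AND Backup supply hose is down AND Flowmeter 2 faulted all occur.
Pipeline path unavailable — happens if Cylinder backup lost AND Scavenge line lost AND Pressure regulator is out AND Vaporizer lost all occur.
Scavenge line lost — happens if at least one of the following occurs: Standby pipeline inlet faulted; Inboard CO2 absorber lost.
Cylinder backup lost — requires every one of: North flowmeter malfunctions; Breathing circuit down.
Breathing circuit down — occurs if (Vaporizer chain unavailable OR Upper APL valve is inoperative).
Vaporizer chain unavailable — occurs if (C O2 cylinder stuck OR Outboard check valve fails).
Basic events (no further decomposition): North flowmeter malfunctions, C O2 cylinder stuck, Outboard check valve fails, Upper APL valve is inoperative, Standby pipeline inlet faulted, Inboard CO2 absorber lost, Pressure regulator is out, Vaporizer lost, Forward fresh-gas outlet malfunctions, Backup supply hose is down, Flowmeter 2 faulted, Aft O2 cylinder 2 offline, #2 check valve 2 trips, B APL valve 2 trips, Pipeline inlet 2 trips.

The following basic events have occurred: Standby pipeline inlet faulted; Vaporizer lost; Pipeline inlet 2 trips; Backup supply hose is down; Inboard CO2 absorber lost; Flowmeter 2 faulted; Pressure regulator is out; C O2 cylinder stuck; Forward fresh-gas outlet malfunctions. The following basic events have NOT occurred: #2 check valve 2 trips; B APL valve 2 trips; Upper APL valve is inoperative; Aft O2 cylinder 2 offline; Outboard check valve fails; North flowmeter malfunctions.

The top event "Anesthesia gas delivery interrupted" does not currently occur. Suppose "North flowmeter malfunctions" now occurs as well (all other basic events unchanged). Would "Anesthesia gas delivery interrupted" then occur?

Counterfactual: set "North flowmeter malfunctions" to occurred.
Vaporizer chain unavailable [OR]: C O2 cylinder stuck=occurs, Outboard check valve fails=not → at least one input occurs → occurs.
Breathing circuit down [OR]: Vaporizer chain unavailable=occurs, Upper APL valve is inoperative=not → at least one input occurs → occurs.
Cylinder backup lost [AND]: North flowmeter malfunctions=occurs, Breathing circuit down=occurs → all inputs occur → occurs.
Scavenge line lost [OR]: Standby pipeline inlet faulted=occurs, Inboard CO2 absorber lost=occurs → at least one input occurs → occurs.
Pipeline path unavailable [AND]: Cylinder backup lost=occurs, Scavenge line lost=occurs, Pressure regulator is out=occurs, Vaporizer lost=occurs → all inputs occur → occurs.
O2 supply down [AND]: Forward fresh-gas outlet malfunctions=occurs, Backup supply hose is down=occurs, Flowmeter 2 faulted=occurs → all inputs occur → occurs.
Vaporizer chain 2 unavailable [AND]: Aft O2 cylinder 2 offline=not, #2 check valve 2 trips=not, B APL valve 2 trips=not, Pipeline inlet 2 trips=occurs → not all inputs occur → does not occur.
Breathing circuit 2 unavailable [OR]: O2 supply down=occurs, Vaporizer chain 2 unavailable=not → at least one input occurs → occurs.
Anesthesia gas delivery interrupted [AND]: Pipeline path unavailable=occurs, Breathing circuit 2 unavailable=occurs → all inputs occur → occurs.

Yes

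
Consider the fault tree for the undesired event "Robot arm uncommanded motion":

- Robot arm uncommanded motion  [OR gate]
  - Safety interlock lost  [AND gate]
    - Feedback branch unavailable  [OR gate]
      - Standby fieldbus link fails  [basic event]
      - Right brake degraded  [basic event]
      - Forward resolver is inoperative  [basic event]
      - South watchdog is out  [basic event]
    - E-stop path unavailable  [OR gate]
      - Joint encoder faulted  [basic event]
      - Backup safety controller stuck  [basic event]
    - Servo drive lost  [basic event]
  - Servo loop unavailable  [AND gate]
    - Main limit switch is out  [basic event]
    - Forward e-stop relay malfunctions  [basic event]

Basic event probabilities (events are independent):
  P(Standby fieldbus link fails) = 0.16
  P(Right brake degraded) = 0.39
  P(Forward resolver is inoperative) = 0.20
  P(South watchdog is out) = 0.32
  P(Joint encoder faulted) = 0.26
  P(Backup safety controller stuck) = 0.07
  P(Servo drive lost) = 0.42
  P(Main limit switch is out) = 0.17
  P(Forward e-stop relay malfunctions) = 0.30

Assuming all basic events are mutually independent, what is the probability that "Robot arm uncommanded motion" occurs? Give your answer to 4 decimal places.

P(Feedback branch unavailable) [OR] = 1 − (1−0.16) × (1−0.39) × (1−0.20) × (1−0.32) = 0.721254
P(E-stop path unavailable) [OR] = 1 − (1−0.26) × (1−0.07) = 0.311800
P(Safety interlock lost) [AND] = 0.721254 × 0.311800 × 0.42 = 0.094453
P(Servo loop unavailable) [AND] = 0.17 × 0.30 = 0.051000
P(Robot arm uncommanded motion) [OR] = 1 − (1−0.094453) × (1−0.051000) = 0.140636
Rounded to 4 decimal places: P(Robot arm uncommanded motion) ≈ 0.1406.

0.1406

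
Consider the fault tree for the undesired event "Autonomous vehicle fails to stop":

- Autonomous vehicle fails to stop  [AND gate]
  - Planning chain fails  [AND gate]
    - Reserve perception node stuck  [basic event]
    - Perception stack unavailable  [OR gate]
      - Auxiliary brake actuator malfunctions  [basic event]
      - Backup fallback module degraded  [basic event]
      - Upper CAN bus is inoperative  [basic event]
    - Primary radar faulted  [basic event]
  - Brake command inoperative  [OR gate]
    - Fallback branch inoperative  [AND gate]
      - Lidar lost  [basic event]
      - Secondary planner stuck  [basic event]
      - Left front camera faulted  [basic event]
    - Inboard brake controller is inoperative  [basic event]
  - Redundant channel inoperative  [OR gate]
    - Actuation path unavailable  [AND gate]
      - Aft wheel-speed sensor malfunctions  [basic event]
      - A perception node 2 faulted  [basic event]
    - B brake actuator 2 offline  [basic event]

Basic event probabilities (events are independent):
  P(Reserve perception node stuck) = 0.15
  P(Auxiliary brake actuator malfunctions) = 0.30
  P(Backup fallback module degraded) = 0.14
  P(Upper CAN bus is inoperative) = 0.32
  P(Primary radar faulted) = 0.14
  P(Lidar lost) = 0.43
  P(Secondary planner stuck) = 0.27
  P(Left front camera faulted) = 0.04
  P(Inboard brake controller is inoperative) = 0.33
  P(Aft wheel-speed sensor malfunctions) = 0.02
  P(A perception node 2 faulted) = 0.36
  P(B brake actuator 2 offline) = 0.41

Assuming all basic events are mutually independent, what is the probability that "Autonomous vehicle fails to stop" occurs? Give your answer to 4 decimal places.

0.0017

P(Perception stack unavailable) [OR] = 1 − (1−0.30) × (1−0.14) × (1−0.32) = 0.590640
P(Planning chain fails) [AND] = 0.15 × 0.590640 × 0.14 = 0.012403
P(Fallback branch inoperative) [AND] = 0.43 × 0.27 × 0.04 = 0.004644
P(Brake command inoperative) [OR] = 1 − (1−0.004644) × (1−0.33) = 0.333111
P(Actuation path unavailable) [AND] = 0.02 × 0.36 = 0.007200
P(Redundant channel inoperative) [OR] = 1 − (1−0.007200) × (1−0.41) = 0.414248
P(Autonomous vehicle fails to stop) [AND] = 0.012403 × 0.333111 × 0.414248 = 0.001711
Rounded to 4 decimal places: P(Autonomous vehicle fails to stop) ≈ 0.0017.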